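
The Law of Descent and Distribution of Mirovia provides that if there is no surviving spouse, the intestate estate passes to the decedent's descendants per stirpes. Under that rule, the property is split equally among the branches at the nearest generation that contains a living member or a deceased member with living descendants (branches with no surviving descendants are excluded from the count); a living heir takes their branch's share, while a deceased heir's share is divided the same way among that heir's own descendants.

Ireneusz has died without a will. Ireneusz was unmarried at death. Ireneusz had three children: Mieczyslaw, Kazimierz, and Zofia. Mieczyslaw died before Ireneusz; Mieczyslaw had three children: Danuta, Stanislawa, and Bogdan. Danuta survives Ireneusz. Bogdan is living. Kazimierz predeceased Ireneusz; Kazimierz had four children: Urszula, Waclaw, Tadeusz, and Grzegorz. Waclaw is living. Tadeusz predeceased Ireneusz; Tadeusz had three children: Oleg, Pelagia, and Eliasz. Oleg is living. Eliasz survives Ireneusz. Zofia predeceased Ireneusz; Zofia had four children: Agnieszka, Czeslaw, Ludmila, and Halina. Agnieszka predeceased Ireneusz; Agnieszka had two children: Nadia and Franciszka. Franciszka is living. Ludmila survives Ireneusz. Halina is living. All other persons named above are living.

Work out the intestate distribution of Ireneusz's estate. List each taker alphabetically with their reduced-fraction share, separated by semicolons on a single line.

Bogdan 1/9; Czeslaw 1/12; Danuta 1/9; Eliasz 1/36; Franciszka 1/24; Grzegorz 1/12; Halina 1/12; Ludmila 1/12; Nadia 1/24; Oleg 1/36; Pelagia 1/36; Stanislawa 1/9; Urszula 1/12; Waclaw 1/12

There is no surviving spouse, so the entire estate passes to Ireneusz's descendants per stirpes.
The estate is divided into 3 equal shares of 1/3 among Mieczyslaw, Kazimierz, Zofia.
Mieczyslaw predeceased; the 1/3 allotted to Mieczyslaw's branch passes to Mieczyslaw's issue by representation.
The 1/3 is divided into 3 equal shares of 1/9 among Danuta, Stanislawa, Bogdan.
Danuta is living and takes 1/9.
Stanislawa is living and takes 1/9.
Bogdan is living and takes 1/9.
Kazimierz predeceased; the 1/3 allotted to Kazimierz's branch passes to Kazimierz's issue by representation.
The 1/3 is divided into 4 equal shares of 1/12 among Urszula, Waclaw, Tadeusz, Grzegorz.
Urszula is living and takes 1/12.
Waclaw is living and takes 1/12.
Tadeusz predeceased; the 1/12 allotted to Tadeusz's branch passes to Tadeusz's issue by representation.
The 1/12 is divided into 3 equal shares of 1/36 among Oleg, Pelagia, Eliasz.
Oleg is living and takes 1/36.
Pelagia is living and takes 1/36.
Eliasz is living and takes 1/36.
Grzegorz is living and takes 1/12.
Zofia predeceased; the 1/3 allotted to Zofia's branch passes to Zofia's issue by representation.
The 1/3 is divided into 4 equal shares of 1/12 among Agnieszka, Czeslaw, Ludmila, Halina.
Agnieszka predeceased; the 1/12 allotted to Agnieszka's branch passes to Agnieszka's issue by representation.
The 1/12 is divided into 2 equal shares of 1/24 among Nadia, Franciszka.
Nadia is living and takes 1/24.
Franciszka is living and takes 1/24.
Czeslaw is living and takes 1/12.
Ludmila is living and takes 1/12.
Halina is living and takes 1/12.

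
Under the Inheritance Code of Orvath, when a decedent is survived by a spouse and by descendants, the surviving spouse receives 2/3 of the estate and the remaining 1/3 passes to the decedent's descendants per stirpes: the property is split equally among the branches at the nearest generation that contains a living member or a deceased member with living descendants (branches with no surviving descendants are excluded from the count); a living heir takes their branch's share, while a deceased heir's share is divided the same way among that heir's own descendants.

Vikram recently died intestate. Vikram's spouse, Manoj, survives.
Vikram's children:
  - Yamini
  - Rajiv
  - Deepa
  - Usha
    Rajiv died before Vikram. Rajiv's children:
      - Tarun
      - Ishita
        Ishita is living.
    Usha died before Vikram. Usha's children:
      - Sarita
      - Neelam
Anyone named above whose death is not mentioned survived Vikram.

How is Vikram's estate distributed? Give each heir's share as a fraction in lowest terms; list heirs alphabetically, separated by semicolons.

Deepa 1/12; Ishita 1/24; Manoj 2/3; Neelam 1/24; Sarita 1/24; Tarun 1/24; Yamini 1/12

Manoj, as surviving spouse, takes 2/3.
The remaining 1/3 passes to Vikram's descendants per stirpes.
The 1/3 is divided into 4 equal shares of 1/12 among Yamini, Rajiv, Deepa, Usha.
Yamini is living and takes 1/12.
Rajiv predeceased; the 1/12 allotted to Rajiv's branch passes to Rajiv's issue by representation.
The 1/12 is divided into 2 equal shares of 1/24 among Tarun, Ishita.
Tarun is living and takes 1/24.
Ishita is living and takes 1/24.
Deepa is living and takes 1/12.
Usha predeceased; the 1/12 allotted to Usha's branch passes to Usha's issue by representation.
The 1/12 is divided into 2 equal shares of 1/24 among Sarita, Neelam.
Sarita is living and takes 1/24.
Neelam is living and takes 1/24.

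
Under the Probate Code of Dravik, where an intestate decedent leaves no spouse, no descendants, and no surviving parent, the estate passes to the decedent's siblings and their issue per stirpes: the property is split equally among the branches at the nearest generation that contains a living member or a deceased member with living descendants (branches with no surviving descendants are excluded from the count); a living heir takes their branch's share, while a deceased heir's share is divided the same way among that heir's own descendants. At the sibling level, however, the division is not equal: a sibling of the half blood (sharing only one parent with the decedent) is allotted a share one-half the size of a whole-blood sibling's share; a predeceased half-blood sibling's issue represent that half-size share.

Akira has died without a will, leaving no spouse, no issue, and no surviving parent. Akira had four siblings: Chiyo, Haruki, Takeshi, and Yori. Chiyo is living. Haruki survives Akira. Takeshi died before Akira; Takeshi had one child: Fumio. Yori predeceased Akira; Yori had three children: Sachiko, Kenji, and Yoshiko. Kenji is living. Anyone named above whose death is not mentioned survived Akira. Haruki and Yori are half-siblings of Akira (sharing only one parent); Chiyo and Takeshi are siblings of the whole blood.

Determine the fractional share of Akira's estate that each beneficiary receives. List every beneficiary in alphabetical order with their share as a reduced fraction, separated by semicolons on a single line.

No spouse, descendants, or parent survives, so the estate passes to Akira's siblings per stirpes.
Half-blood siblings count for one-half the weight of whole-blood siblings at the initial division.
Dividing 1 in proportion to weights (total weight 3): Chiyo (weight 1) → 1/3; Haruki (weight 1/2) → 1/6; Takeshi (weight 1) → 1/3; Yori (weight 1/2) → 1/6.
Chiyo is living and takes 1/3.
Haruki is living and takes 1/6.
Takeshi predeceased; the 1/3 allotted to Takeshi's branch passes to Takeshi's issue by representation.
Fumio is the sole taker at this level and receives the full 1/3.
Yori predeceased; the 1/6 allotted to Yori's branch passes to Yori's issue by representation.
The 1/6 is divided into 3 equal shares of 1/18 among Sachiko, Kenji, Yoshiko.
Sachiko is living and takes 1/18.
Kenji is living and takes 1/18.
Yoshiko is living and takes 1/18.

Chiyo 1/3; Fumio 1/3; Haruki 1/6; Kenji 1/18; Sachiko 1/18; Yoshiko 1/18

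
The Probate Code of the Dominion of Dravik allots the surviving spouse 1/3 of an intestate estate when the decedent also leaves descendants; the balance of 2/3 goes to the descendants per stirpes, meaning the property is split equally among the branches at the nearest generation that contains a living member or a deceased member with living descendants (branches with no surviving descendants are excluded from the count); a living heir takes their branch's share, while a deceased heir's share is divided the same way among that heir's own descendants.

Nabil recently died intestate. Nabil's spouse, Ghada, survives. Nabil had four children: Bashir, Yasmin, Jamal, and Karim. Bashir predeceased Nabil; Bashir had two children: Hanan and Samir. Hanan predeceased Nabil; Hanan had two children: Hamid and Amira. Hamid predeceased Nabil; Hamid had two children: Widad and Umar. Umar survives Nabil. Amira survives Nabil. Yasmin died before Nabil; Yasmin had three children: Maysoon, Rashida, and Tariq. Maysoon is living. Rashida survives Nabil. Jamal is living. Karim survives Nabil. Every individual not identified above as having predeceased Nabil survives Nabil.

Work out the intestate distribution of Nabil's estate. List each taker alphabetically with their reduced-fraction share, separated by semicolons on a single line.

Ghada, as surviving spouse, takes 1/3.
The remaining 2/3 passes to Nabil's descendants per stirpes.
The 2/3 is divided into 4 equal shares of 1/6 among Bashir, Yasmin, Jamal, Karim.
Bashir predeceased; the 1/6 allotted to Bashir's branch passes to Bashir's issue by representation.
The 1/6 is divided into 2 equal shares of 1/12 among Hanan, Samir.
Hanan predeceased; the 1/12 allotted to Hanan's branch passes to Hanan's issue by representation.
The 1/12 is divided into 2 equal shares of 1/24 among Hamid, Amira.
Hamid predeceased; the 1/24 allotted to Hamid's branch passes to Hamid's issue by representation.
The 1/24 is divided into 2 equal shares of 1/48 among Widad, Umar.
Widad is living and takes 1/48.
Umar is living and takes 1/48.
Amira is living and takes 1/24.
Samir is living and takes 1/12.
Yasmin predeceased; the 1/6 allotted to Yasmin's branch passes to Yasmin's issue by representation.
The 1/6 is divided into 3 equal shares of 1/18 among Maysoon, Rashida, Tariq.
Maysoon is living and takes 1/18.
Rashida is living and takes 1/18.
Tariq is living and takes 1/18.
Jamal is living and takes 1/6.
Karim is living and takes 1/6.

Amira 1/24; Ghada 1/3; Jamal 1/6; Karim 1/6; Maysoon 1/18; Rashida 1/18; Samir 1/12; Tariq 1/18; Umar 1/48; Widad 1/48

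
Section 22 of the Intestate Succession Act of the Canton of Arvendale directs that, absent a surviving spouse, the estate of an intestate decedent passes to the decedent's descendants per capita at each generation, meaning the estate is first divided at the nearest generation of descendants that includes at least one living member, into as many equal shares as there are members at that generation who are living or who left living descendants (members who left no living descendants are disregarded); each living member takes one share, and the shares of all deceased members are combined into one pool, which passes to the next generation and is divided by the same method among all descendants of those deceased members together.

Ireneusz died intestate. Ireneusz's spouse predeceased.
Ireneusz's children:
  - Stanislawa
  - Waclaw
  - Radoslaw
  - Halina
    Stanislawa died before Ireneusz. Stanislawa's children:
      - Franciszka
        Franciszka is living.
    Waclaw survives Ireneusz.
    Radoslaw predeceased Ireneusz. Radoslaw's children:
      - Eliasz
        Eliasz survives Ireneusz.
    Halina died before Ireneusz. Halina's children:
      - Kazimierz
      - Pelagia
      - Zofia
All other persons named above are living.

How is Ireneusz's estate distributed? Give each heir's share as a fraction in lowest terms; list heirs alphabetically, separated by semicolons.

There is no surviving spouse, so the entire estate passes to Ireneusz's descendants per capita at each generation.
At generation 1 (Stanislawa, Waclaw, Radoslaw, Halina) there are 4 shares of (1)/4 = 1/4 each.
Living: Waclaw — each takes 1/4.
Deceased: Stanislawa, Radoslaw, and Halina. Their combined 3/4 is pooled and carried to generation 2.
At generation 2 (Franciszka, Eliasz, Kazimierz, Pelagia, Zofia) there are 5 shares of (3/4)/5 = 3/20 each.
Living: Franciszka, Eliasz, Kazimierz, Pelagia, and Zofia — each takes 3/20.

Eliasz 3/20; Franciszka 3/20; Kazimierz 3/20; Pelagia 3/20; Waclaw 1/4; Zofia 3/20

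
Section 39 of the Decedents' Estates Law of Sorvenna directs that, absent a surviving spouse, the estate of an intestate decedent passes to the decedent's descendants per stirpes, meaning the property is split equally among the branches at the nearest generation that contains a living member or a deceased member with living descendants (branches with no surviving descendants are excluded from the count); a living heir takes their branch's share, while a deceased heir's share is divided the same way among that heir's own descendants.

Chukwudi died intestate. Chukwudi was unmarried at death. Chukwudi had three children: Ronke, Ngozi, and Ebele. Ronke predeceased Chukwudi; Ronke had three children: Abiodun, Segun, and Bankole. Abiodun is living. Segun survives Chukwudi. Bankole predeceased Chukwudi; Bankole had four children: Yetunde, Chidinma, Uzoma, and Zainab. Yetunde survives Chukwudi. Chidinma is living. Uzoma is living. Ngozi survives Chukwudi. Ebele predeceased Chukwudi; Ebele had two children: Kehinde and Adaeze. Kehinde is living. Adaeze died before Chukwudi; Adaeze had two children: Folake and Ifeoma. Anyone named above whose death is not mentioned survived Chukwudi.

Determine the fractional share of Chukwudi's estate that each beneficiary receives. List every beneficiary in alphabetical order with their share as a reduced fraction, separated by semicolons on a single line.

There is no surviving spouse, so the entire estate passes to Chukwudi's descendants per stirpes.
The estate is divided into 3 equal shares of 1/3 among Ronke, Ngozi, Ebele.
Ronke predeceased; the 1/3 allotted to Ronke's branch passes to Ronke's issue by representation.
The 1/3 is divided into 3 equal shares of 1/9 among Abiodun, Segun, Bankole.
Abiodun is living and takes 1/9.
Segun is living and takes 1/9.
Bankole predeceased; the 1/9 allotted to Bankole's branch passes to Bankole's issue by representation.
The 1/9 is divided into 4 equal shares of 1/36 among Yetunde, Chidinma, Uzoma, Zainab.
Yetunde is living and takes 1/36.
Chidinma is living and takes 1/36.
Uzoma is living and takes 1/36.
Zainab is living and takes 1/36.
Ngozi is living and takes 1/3.
Ebele predeceased; the 1/3 allotted to Ebele's branch passes to Ebele's issue by representation.
The 1/3 is divided into 2 equal shares of 1/6 among Kehinde, Adaeze.
Kehinde is living and takes 1/6.
Adaeze predeceased; the 1/6 allotted to Adaeze's branch passes to Adaeze's issue by representation.
The 1/6 is divided into 2 equal shares of 1/12 among Folake, Ifeoma.
Folake is living and takes 1/12.
Ifeoma is living and takes 1/12.

Abiodun 1/9; Chidinma 1/36; Folake 1/12; Ifeoma 1/12; Kehinde 1/6; Ngozi 1/3; Segun 1/9; Uzoma 1/36; Yetunde 1/36; Zainab 1/36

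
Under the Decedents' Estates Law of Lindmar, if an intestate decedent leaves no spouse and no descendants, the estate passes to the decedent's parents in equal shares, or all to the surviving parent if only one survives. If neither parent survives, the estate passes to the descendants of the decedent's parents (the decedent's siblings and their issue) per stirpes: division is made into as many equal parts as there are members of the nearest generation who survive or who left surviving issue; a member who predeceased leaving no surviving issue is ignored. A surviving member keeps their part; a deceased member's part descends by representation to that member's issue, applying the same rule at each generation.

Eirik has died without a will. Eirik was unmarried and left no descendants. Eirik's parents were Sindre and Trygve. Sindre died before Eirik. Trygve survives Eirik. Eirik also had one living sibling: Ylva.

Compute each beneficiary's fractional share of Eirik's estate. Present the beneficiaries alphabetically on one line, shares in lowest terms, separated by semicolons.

Only one parent, Trygve, survives, so Trygve takes the entire estate. The siblings take nothing because a surviving parent has priority.

Trygve 1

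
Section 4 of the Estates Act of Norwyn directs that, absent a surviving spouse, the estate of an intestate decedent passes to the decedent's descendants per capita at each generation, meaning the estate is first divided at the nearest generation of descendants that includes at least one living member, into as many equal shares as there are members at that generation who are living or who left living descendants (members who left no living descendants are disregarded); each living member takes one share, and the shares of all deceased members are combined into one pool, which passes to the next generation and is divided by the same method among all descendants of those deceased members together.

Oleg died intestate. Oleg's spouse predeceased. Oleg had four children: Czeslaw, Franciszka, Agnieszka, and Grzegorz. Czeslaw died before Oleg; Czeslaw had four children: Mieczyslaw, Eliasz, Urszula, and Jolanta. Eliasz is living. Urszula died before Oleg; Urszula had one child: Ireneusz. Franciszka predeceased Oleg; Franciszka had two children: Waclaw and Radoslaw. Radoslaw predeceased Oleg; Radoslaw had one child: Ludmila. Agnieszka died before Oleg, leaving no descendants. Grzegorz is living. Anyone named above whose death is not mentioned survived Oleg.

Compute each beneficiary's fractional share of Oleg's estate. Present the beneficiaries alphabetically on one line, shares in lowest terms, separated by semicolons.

There is no surviving spouse, so the entire estate passes to Oleg's descendants per capita at each generation.
At generation 1 (Czeslaw, Franciszka, Grzegorz) there are 3 shares of (1)/3 = 1/3 each.
Living: Grzegorz — each takes 1/3.
Deceased: Czeslaw and Franciszka. Their combined 2/3 is pooled and carried to generation 2.
At generation 2 (Mieczyslaw, Eliasz, Urszula, Jolanta, Waclaw, Radoslaw) there are 6 shares of (2/3)/6 = 1/9 each.
Living: Mieczyslaw, Eliasz, Jolanta, and Waclaw — each takes 1/9.
Deceased: Urszula and Radoslaw. Their combined 2/9 is pooled and carried to generation 3.
At generation 3 (Ireneusz, Ludmila) there are 2 shares of (2/9)/2 = 1/9 each.
Living: Ireneusz and Ludmila — each takes 1/9.

Eliasz 1/9; Grzegorz 1/3; Ireneusz 1/9; Jolanta 1/9; Ludmila 1/9; Mieczyslaw 1/9; Waclaw 1/9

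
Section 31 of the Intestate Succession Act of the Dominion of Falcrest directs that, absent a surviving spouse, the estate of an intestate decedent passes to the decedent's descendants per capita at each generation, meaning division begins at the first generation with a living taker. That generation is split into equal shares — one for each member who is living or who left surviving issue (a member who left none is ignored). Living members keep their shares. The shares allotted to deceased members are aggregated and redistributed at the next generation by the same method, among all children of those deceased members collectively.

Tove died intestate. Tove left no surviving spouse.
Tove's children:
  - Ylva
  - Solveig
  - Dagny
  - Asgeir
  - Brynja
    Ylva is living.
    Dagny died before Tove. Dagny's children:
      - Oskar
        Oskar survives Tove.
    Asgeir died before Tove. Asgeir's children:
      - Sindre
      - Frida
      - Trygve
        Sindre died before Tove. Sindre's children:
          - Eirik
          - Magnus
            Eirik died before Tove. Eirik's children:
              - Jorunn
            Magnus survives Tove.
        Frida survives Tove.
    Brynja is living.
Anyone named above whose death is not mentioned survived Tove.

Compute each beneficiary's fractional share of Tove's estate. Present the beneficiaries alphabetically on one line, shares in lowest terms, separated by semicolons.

Brynja 1/5; Frida 1/10; Jorunn 1/20; Magnus 1/20; Oskar 1/10; Solveig 1/5; Trygve 1/10; Ylva 1/5

There is no surviving spouse, so the entire estate passes to Tove's descendants per capita at each generation.
At generation 1 (Ylva, Solveig, Dagny, Asgeir, Brynja) there are 5 shares of (1)/5 = 1/5 each.
Living: Ylva, Solveig, and Brynja — each takes 1/5.
Deceased: Dagny and Asgeir. Their combined 2/5 is pooled and carried to generation 2.
At generation 2 (Oskar, Sindre, Frida, Trygve) there are 4 shares of (2/5)/4 = 1/10 each.
Living: Oskar, Frida, and Trygve — each takes 1/10.
Deceased: Sindre. That 1/10 share is carried to generation 3.
At generation 3 (Eirik, Magnus) there are 2 shares of (1/10)/2 = 1/20 each.
Living: Magnus — each takes 1/20.
Deceased: Eirik. That 1/20 share is carried to generation 4.
At generation 4 (Jorunn) there are 1 shares of (1/20)/1 = 1/20 each.
Living: Jorunn — each takes 1/20.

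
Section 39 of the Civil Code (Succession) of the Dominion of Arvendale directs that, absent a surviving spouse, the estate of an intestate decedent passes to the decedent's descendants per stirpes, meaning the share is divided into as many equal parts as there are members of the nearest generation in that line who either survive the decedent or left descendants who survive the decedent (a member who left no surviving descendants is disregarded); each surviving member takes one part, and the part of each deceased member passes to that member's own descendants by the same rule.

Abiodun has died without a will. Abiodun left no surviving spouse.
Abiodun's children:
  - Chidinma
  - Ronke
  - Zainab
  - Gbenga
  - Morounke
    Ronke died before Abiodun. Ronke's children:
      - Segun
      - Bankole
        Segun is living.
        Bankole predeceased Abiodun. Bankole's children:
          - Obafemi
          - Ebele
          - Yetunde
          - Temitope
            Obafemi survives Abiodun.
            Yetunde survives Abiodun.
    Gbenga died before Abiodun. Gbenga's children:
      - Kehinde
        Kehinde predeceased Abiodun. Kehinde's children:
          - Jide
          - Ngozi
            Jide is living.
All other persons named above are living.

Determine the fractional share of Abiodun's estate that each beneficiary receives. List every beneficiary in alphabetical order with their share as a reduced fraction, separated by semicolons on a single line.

Chidinma 1/5; Ebele 1/40; Jide 1/10; Morounke 1/5; Ngozi 1/10; Obafemi 1/40; Segun 1/10; Temitope 1/40; Yetunde 1/40; Zainab 1/5

There is no surviving spouse, so the entire estate passes to Abiodun's descendants per stirpes.
The estate is divided into 5 equal shares of 1/5 among Chidinma, Ronke, Zainab, Gbenga, Morounke.
Chidinma is living and takes 1/5.
Ronke predeceased; the 1/5 allotted to Ronke's branch passes to Ronke's issue by representation.
The 1/5 is divided into 2 equal shares of 1/10 among Segun, Bankole.
Segun is living and takes 1/10.
Bankole predeceased; the 1/10 allotted to Bankole's branch passes to Bankole's issue by representation.
The 1/10 is divided into 4 equal shares of 1/40 among Obafemi, Ebele, Yetunde, Temitope.
Obafemi is living and takes 1/40.
Ebele is living and takes 1/40.
Yetunde is living and takes 1/40.
Temitope is living and takes 1/40.
Zainab is living and takes 1/5.
Gbenga predeceased; the 1/5 allotted to Gbenga's branch passes to Gbenga's issue by representation.
Kehinde's line is the sole branch at this level, so the full 1/5 passes to Kehinde's issue by representation.
The 1/5 is divided into 2 equal shares of 1/10 among Jide, Ngozi.
Jide is living and takes 1/10.
Ngozi is living and takes 1/10.
Morounke is living and takes 1/5.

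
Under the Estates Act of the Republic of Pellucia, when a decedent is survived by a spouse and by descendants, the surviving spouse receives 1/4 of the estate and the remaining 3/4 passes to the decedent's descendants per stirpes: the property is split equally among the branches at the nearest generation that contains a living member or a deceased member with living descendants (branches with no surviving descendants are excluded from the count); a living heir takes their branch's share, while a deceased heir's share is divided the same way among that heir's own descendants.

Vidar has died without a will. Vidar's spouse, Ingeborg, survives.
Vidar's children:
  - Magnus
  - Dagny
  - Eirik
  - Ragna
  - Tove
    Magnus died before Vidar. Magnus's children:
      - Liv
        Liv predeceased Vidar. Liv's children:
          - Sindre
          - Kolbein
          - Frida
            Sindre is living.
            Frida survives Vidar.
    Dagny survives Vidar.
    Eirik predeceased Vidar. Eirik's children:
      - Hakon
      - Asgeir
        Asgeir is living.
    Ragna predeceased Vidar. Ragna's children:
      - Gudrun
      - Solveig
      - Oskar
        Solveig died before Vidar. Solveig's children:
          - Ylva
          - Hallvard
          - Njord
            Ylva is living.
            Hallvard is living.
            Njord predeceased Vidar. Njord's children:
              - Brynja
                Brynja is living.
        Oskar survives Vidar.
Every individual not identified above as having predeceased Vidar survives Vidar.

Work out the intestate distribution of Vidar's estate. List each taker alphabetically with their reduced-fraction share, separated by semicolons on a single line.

Asgeir 3/40; Brynja 1/60; Dagny 3/20; Frida 1/20; Gudrun 1/20; Hakon 3/40; Hallvard 1/60; Ingeborg 1/4; Kolbein 1/20; Oskar 1/20; Sindre 1/20; Tove 3/20; Ylva 1/60

Ingeborg, as surviving spouse, takes 1/4.
The remaining 3/4 passes to Vidar's descendants per stirpes.
The 3/4 is divided into 5 equal shares of 3/20 among Magnus, Dagny, Eirik, Ragna, Tove.
Magnus predeceased; the 3/20 allotted to Magnus's branch passes to Magnus's issue by representation.
Liv's line is the sole branch at this level, so the full 3/20 passes to Liv's issue by representation.
The 3/20 is divided into 3 equal shares of 1/20 among Sindre, Kolbein, Frida.
Sindre is living and takes 1/20.
Kolbein is living and takes 1/20.
Frida is living and takes 1/20.
Dagny is living and takes 3/20.
Eirik predeceased; the 3/20 allotted to Eirik's branch passes to Eirik's issue by representation.
The 3/20 is divided into 2 equal shares of 3/40 among Hakon, Asgeir.
Hakon is living and takes 3/40.
Asgeir is living and takes 3/40.
Ragna predeceased; the 3/20 allotted to Ragna's branch passes to Ragna's issue by representation.
The 3/20 is divided into 3 equal shares of 1/20 among Gudrun, Solveig, Oskar.
Gudrun is living and takes 1/20.
Solveig predeceased; the 1/20 allotted to Solveig's branch passes to Solveig's issue by representation.
The 1/20 is divided into 3 equal shares of 1/60 among Ylva, Hallvard, Njord.
Ylva is living and takes 1/60.
Hallvard is living and takes 1/60.
Njord predeceased; the 1/60 allotted to Njord's branch passes to Njord's issue by representation.
Brynja is the sole taker at this level and receives the full 1/60.
Oskar is living and takes 1/20.
Tove is living and takes 3/20.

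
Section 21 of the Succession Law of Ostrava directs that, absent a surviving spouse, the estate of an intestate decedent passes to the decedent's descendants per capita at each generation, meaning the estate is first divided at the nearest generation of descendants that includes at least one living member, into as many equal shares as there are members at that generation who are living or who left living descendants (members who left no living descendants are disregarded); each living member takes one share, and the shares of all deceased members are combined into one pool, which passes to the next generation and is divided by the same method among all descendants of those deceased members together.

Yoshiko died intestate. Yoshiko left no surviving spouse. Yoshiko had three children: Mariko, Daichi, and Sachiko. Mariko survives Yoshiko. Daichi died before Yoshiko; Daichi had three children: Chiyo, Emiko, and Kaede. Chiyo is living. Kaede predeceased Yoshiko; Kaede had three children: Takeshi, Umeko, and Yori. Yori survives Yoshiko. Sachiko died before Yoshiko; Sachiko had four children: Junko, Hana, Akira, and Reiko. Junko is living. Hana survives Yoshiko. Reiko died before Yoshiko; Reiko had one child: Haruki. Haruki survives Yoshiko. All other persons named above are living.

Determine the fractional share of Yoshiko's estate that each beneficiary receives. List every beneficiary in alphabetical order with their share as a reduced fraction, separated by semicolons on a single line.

There is no surviving spouse, so the entire estate passes to Yoshiko's descendants per capita at each generation.
At generation 1 (Mariko, Daichi, Sachiko) there are 3 shares of (1)/3 = 1/3 each.
Living: Mariko — each takes 1/3.
Deceased: Daichi and Sachiko. Their combined 2/3 is pooled and carried to generation 2.
At generation 2 (Chiyo, Emiko, Kaede, Junko, Hana, Akira, Reiko) there are 7 shares of (2/3)/7 = 2/21 each.
Living: Chiyo, Emiko, Junko, Hana, and Akira — each takes 2/21.
Deceased: Kaede and Reiko. Their combined 4/21 is pooled and carried to generation 3.
At generation 3 (Takeshi, Umeko, Yori, Haruki) there are 4 shares of (4/21)/4 = 1/21 each.
Living: Takeshi, Umeko, Yori, and Haruki — each takes 1/21.

Akira 2/21; Chiyo 2/21; Emiko 2/21; Hana 2/21; Haruki 1/21; Junko 2/21; Mariko 1/3; Takeshi 1/21; Umeko 1/21; Yori 1/21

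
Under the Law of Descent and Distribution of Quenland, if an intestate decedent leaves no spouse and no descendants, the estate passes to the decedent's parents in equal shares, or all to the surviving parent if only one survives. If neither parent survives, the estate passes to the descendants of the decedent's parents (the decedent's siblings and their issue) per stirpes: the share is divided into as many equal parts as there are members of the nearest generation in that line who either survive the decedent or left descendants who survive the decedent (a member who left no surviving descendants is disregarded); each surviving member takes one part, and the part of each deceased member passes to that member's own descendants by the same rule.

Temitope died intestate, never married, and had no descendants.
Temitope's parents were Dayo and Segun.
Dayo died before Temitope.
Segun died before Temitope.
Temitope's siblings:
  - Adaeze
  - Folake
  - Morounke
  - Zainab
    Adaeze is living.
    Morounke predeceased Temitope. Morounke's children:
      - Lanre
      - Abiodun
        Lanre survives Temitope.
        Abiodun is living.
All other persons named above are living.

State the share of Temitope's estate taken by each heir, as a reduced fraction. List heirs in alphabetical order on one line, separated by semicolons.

Neither parent survives and there are no descendants, so the estate passes to Temitope's siblings and their issue per stirpes.
The estate is divided into 4 equal shares of 1/4 among Adaeze, Folake, Morounke, Zainab.
Adaeze is living and takes 1/4.
Folake is living and takes 1/4.
Morounke predeceased; the 1/4 allotted to Morounke's branch passes to Morounke's issue by representation.
The 1/4 is divided into 2 equal shares of 1/8 among Lanre, Abiodun.
Lanre is living and takes 1/8.
Abiodun is living and takes 1/8.
Zainab is living and takes 1/4.

Abiodun 1/8; Adaeze 1/4; Folake 1/4; Lanre 1/8; Zainab 1/4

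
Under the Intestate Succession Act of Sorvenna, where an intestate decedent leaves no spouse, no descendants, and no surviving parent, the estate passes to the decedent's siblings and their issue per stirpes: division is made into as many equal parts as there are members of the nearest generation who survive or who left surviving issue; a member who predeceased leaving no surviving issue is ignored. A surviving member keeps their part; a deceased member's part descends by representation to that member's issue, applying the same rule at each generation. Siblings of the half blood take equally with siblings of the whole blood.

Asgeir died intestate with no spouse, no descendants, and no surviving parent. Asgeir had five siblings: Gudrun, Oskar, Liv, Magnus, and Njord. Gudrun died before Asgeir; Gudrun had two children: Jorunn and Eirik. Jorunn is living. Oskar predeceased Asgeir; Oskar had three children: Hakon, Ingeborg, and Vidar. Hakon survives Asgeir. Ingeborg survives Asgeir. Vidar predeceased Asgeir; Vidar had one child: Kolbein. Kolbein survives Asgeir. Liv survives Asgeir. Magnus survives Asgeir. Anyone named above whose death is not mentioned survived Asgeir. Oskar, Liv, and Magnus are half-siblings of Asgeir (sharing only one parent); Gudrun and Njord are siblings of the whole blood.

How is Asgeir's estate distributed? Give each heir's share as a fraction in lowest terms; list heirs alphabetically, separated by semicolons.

No spouse, descendants, or parent survives, so the estate passes to Asgeir's siblings per stirpes.
Half-blood and whole-blood siblings take equally under the stated rule.
The estate is divided into 5 equal shares of 1/5 among Gudrun, Oskar, Liv, Magnus, Njord.
Gudrun predeceased; the 1/5 allotted to Gudrun's branch passes to Gudrun's issue by representation.
The 1/5 is divided into 2 equal shares of 1/10 among Jorunn, Eirik.
Jorunn is living and takes 1/10.
Eirik is living and takes 1/10.
Oskar predeceased; the 1/5 allotted to Oskar's branch passes to Oskar's issue by representation.
The 1/5 is divided into 3 equal shares of 1/15 among Hakon, Ingeborg, Vidar.
Hakon is living and takes 1/15.
Ingeborg is living and takes 1/15.
Vidar predeceased; the 1/15 allotted to Vidar's branch passes to Vidar's issue by representation.
Kolbein is the sole taker at this level and receives the full 1/15.
Liv is living and takes 1/5.
Magnus is living and takes 1/5.
Njord is living and takes 1/5.

Eirik 1/10; Hakon 1/15; Ingeborg 1/15; Jorunn 1/10; Kolbein 1/15; Liv 1/5; Magnus 1/5; Njord 1/5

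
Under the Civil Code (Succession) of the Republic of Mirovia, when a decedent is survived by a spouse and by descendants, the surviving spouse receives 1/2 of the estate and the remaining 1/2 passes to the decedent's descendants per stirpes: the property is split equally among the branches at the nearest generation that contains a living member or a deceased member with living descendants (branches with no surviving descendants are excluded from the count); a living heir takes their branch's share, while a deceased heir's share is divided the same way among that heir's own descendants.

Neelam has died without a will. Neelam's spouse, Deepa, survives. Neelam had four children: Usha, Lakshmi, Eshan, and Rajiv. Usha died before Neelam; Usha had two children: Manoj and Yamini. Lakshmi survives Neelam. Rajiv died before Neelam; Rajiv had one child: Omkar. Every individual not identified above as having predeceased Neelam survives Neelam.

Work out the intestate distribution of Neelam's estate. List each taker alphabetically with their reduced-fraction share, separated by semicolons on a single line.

Deepa 1/2; Eshan 1/8; Lakshmi 1/8; Manoj 1/16; Omkar 1/8; Yamini 1/16

Deepa, as surviving spouse, takes 1/2.
The remaining 1/2 passes to Neelam's descendants per stirpes.
The 1/2 is divided into 4 equal shares of 1/8 among Usha, Lakshmi, Eshan, Rajiv.
Usha predeceased; the 1/8 allotted to Usha's branch passes to Usha's issue by representation.
The 1/8 is divided into 2 equal shares of 1/16 among Manoj, Yamini.
Manoj is living and takes 1/16.
Yamini is living and takes 1/16.
Lakshmi is living and takes 1/8.
Eshan is living and takes 1/8.
Rajiv predeceased; the 1/8 allotted to Rajiv's branch passes to Rajiv's issue by representation.
Omkar is the sole taker at this level and receives the full 1/8.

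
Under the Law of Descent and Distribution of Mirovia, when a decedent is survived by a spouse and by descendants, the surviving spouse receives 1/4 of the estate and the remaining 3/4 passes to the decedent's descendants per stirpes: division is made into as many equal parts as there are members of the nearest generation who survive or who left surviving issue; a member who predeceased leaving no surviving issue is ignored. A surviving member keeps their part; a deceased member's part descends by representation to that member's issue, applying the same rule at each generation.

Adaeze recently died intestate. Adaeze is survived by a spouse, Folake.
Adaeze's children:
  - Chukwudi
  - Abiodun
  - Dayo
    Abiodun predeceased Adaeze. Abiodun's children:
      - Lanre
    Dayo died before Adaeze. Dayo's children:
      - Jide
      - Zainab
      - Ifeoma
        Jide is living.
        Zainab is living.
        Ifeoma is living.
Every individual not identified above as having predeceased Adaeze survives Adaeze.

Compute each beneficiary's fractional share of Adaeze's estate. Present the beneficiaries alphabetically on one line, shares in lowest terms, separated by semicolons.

Folake, as surviving spouse, takes 1/4.
The remaining 3/4 passes to Adaeze's descendants per stirpes.
The 3/4 is divided into 3 equal shares of 1/4 among Chukwudi, Abiodun, Dayo.
Chukwudi is living and takes 1/4.
Abiodun predeceased; the 1/4 allotted to Abiodun's branch passes to Abiodun's issue by representation.
Lanre is the sole taker at this level and receives the full 1/4.
Dayo predeceased; the 1/4 allotted to Dayo's branch passes to Dayo's issue by representation.
The 1/4 is divided into 3 equal shares of 1/12 among Jide, Zainab, Ifeoma.
Jide is living and takes 1/12.
Zainab is living and takes 1/12.
Ifeoma is living and takes 1/12.

Chukwudi 1/4; Folake 1/4; Ifeoma 1/12; Jide 1/12; Lanre 1/4; Zainab 1/12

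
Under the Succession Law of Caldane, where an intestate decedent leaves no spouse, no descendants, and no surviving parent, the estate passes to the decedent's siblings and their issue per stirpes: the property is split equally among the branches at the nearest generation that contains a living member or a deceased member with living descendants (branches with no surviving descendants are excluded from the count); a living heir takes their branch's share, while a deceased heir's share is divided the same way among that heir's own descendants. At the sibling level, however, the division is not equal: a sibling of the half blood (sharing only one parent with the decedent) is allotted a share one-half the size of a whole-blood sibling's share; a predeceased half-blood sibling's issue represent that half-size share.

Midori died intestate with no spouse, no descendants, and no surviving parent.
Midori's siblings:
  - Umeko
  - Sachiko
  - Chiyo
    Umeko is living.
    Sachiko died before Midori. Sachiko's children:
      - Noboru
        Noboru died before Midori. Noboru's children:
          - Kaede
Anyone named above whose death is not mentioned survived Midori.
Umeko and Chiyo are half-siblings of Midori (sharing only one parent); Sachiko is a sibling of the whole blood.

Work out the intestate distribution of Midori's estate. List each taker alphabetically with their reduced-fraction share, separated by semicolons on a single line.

No spouse, descendants, or parent survives, so the estate passes to Midori's siblings per stirpes.
Half-blood siblings count for one-half the weight of whole-blood siblings at the initial division.
Dividing 1 in proportion to weights (total weight 2): Umeko (weight 1/2) → 1/4; Sachiko (weight 1) → 1/2; Chiyo (weight 1/2) → 1/4.
Umeko is living and takes 1/4.
Sachiko predeceased; the 1/2 allotted to Sachiko's branch passes to Sachiko's issue by representation.
Noboru's line is the sole branch at this level, so the full 1/2 passes to Noboru's issue by representation.
Kaede is the sole taker at this level and receives the full 1/2.
Chiyo is living and takes 1/4.

Chiyo 1/4; Kaede 1/2; Umeko 1/4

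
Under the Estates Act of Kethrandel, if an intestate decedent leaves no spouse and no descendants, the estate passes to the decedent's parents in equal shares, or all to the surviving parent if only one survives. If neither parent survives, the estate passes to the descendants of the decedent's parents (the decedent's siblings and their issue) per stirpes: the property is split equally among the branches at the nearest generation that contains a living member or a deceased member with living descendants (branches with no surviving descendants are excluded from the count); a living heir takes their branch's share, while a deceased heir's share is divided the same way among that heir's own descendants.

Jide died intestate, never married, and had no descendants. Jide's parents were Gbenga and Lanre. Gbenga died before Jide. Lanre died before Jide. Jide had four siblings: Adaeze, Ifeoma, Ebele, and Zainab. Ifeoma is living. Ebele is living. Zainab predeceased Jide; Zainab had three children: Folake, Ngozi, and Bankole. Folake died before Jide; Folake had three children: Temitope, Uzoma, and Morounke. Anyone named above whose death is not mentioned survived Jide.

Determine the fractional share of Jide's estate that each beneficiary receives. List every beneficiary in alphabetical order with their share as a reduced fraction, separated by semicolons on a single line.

Adaeze 1/4; Bankole 1/12; Ebele 1/4; Ifeoma 1/4; Morounke 1/36; Ngozi 1/12; Temitope 1/36; Uzoma 1/36

Neither parent survives and there are no descendants, so the estate passes to Jide's siblings and their issue per stirpes.
The estate is divided into 4 equal shares of 1/4 among Adaeze, Ifeoma, Ebele, Zainab.
Adaeze is living and takes 1/4.
Ifeoma is living and takes 1/4.
Ebele is living and takes 1/4.
Zainab predeceased; the 1/4 allotted to Zainab's branch passes to Zainab's issue by representation.
The 1/4 is divided into 3 equal shares of 1/12 among Folake, Ngozi, Bankole.
Folake predeceased; the 1/12 allotted to Folake's branch passes to Folake's issue by representation.
The 1/12 is divided into 3 equal shares of 1/36 among Temitope, Uzoma, Morounke.
Temitope is living and takes 1/36.
Uzoma is living and takes 1/36.
Morounke is living and takes 1/36.
Ngozi is living and takes 1/12.
Bankole is living and takes 1/12.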